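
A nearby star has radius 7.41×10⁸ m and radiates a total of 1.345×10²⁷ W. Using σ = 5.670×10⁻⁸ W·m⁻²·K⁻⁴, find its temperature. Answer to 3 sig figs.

T ≈ 7.66×10³ K

Surface area A = 4πR² = 4π(7.41×10⁸ m)² = 6.89996×10¹⁸ m².
P = σAT⁴ ⇒ T = (P/(σA))^(1/4) = (1.345×10²⁷/(5.670×10⁻⁸×6.89996×10¹⁸))^(1/4) = 7.66×10³ K.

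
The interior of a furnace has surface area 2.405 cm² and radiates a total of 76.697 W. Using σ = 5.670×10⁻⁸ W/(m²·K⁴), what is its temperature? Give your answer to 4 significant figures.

T ≈ 1540 K

Area A = 2.405 cm² = 2.405×10⁻⁴ m².
P = σAT⁴ ⇒ T = (P/(σA))^(1/4) = (76.697/(5.670×10⁻⁸×2.405×10⁻⁴))^(1/4) = 1540 K.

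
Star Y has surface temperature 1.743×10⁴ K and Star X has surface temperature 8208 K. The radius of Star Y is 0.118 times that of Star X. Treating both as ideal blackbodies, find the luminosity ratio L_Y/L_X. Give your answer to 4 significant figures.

L_Y/L_X ≈ 0.2831

L ∝ R²T⁴, so L_Y/L_X = (R_Y/R_X)²(T_Y/T_X)⁴ = (0.118)² × (1.743×10⁴/8208)⁴ = 0.013924 × 20.3348 = 0.2831.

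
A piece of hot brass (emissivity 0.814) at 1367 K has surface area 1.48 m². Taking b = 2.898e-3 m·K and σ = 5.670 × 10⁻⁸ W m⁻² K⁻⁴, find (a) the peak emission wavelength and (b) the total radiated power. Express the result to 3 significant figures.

(a) λ_max = b/T = 2.898×10⁻³/1367 = 2.120×10⁻⁶ m = 2.12 μm.
Area A = 1.48 m².
(b) P = εσAT⁴ = 0.814×5.670×10⁻⁸×1.48×(1367)⁴ = 2.39×10⁵ W.

λ_max ≈ 2.12 μm; P ≈ 2.39×10⁵ W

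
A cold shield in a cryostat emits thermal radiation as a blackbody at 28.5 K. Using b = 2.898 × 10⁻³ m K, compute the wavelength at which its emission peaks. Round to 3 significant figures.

λ_max ≈ 0.102 mm

Wien's displacement law: λ_max = b/T = (2.898×10⁻³ m·K)/(28.5 K) = 1.017×10⁻⁴ m.
That is 0.102 mm, in the infrared range.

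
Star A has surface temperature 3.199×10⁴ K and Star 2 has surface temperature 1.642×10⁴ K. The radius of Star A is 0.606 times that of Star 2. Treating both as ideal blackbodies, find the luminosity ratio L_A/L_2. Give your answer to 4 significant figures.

L ∝ R²T⁴, so L_A/L_2 = (R_A/R_2)²(T_A/T_2)⁴ = (0.606)² × (3.199×10⁴/1.642×10⁴)⁴ = 0.367236 × 14.4067 = 5.291.

L_A/L_2 ≈ 5.291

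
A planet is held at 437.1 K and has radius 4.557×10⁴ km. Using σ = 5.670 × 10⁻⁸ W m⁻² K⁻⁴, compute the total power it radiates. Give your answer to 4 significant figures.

P ≈ 5.401×10¹⁹ W

Surface area A = 4πR² = 4π(4.557×10⁷ m)² = 2.60956×10¹⁶ m².
P = σAT⁴ = 5.670×10⁻⁸ × 2.60956×10¹⁶ × (437.1)⁴ = 5.401×10¹⁹ W.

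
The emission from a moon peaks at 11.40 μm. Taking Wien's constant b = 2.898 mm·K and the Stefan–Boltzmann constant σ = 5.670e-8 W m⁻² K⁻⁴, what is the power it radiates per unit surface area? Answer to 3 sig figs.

I ≈ 237 W/m²

Wien's law: T = b/λ_max = 2.898×10⁻³/1.140×10⁻⁵ = 254.211 K.
Then I = σT⁴ = 5.670×10⁻⁸×(254.211)⁴ = 237 W/m².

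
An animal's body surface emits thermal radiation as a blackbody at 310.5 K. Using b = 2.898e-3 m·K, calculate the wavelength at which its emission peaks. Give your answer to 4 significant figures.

λ_max ≈ 9.333 μm

Wien's displacement law: λ_max = b/T = (2.898×10⁻³ m·K)/(310.5 K) = 9.3333×10⁻⁶ m.
That is 9.333 μm, in the infrared range.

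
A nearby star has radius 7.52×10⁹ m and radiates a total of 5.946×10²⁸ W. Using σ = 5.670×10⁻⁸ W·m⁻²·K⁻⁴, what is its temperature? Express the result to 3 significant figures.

T ≈ 6.20×10³ K

Surface area A = 4πR² = 4π(7.52×10⁹ m)² = 7.10633×10²⁰ m².
P = σAT⁴ ⇒ T = (P/(σA))^(1/4) = (5.946×10²⁸/(5.670×10⁻⁸×7.10633×10²⁰))^(1/4) = 6.20×10³ K.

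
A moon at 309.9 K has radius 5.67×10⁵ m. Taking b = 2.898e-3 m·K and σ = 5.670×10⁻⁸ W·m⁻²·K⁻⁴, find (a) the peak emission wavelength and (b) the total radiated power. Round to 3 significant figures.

(a) λ_max = b/T = 2.898×10⁻³/309.9 = 9.351×10⁻⁶ m = 9.35 μm.
Surface area A = 4πR² = 4π(5.67×10⁵ m)² = 4.03995×10¹² m².
(b) P = σAT⁴ = 5.670×10⁻⁸×4.03995×10¹²×(309.9)⁴ = 2.11×10¹⁵ W.

λ_max ≈ 9.35 μm; P ≈ 2.11×10¹⁵ W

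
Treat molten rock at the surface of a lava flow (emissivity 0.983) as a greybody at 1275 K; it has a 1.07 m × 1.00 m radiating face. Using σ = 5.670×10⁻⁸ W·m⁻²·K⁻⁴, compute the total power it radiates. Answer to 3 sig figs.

Area A = 1.07 × 1.00 = 1.07 m².
P = εσAT⁴ = 0.983 × 5.670×10⁻⁸ × 1.07 × (1275)⁴ = 1.58×10⁵ W.

P ≈ 1.58×10⁵ W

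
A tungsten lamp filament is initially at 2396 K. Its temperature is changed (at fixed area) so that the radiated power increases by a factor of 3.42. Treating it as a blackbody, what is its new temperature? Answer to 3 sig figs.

T₂ ≈ 3.26×10³ K

P ∝ T⁴, so T₂/T₁ = (P₂/P₁)^(1/4) = (3.42)^(1/4) = 1.35990.
T₂ = 2396 × 1.35990 = 3.26×10³ K.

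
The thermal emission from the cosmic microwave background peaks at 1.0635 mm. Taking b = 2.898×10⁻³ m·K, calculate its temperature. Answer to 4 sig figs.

Wien's law gives T = b/λ_max = (2.898×10⁻³ m·K)/(1.0635×10⁻³ m) = 2.725 K.

T ≈ 2.725 K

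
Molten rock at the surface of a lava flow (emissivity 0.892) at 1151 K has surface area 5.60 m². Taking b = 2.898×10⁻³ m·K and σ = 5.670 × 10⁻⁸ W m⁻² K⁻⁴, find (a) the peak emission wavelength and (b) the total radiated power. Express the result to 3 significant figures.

λ_max ≈ 2.52×10³ nm; P ≈ 4.97×10⁵ W

(a) λ_max = b/T = 2.898×10⁻³/1151 = 2.518×10⁻⁶ m = 2.52×10³ nm.
Area A = 5.60 m².
(b) P = εσAT⁴ = 0.892×5.670×10⁻⁸×5.60×(1151)⁴ = 4.97×10⁵ W.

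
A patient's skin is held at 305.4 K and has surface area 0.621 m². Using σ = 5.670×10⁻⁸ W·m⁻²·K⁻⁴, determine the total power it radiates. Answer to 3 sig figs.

Area A = 0.621 m².
P = σAT⁴ = 5.670×10⁻⁸ × 0.621 × (305.4)⁴ = 306 W.

P ≈ 306 W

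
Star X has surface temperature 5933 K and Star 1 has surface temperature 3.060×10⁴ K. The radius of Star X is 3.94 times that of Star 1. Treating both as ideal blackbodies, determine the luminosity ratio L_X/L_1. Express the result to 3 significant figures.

L ∝ R²T⁴, so L_X/L_1 = (R_X/R_1)²(T_X/T_1)⁴ = (3.94)² × (5933/3.060×10⁴)⁴ = 15.5236 × 1.41323×10⁻³ = 0.0219.

L_X/L_1 ≈ 0.0219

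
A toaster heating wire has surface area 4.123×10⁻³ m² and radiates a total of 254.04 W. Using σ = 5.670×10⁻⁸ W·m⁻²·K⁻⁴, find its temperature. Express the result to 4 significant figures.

Area A = 4.123×10⁻³ m².
P = σAT⁴ ⇒ T = (P/(σA))^(1/4) = (254.04/(5.670×10⁻⁸×4.123×10⁻³))^(1/4) = 1021 K.

T ≈ 1021 K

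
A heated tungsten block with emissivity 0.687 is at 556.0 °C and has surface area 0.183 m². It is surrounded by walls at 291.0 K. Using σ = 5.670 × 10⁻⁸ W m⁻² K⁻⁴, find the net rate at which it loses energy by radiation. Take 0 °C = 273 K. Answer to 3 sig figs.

Net loss ≈ 3.32×10³ W

T = 556.0 °C + 273 = 829.0 K.
Area A = 0.183 m².
Net radiated power P_net = εσA(T⁴ − T₀⁴) = 0.687×5.670×10⁻⁸×0.183×(829.0⁴ − 291.0⁴).
T⁴ − T₀⁴ = 4.72300×10¹¹ − 7.17087×10⁹ = 4.65129×10¹¹ K⁴, so P_net = 3.32×10³ W.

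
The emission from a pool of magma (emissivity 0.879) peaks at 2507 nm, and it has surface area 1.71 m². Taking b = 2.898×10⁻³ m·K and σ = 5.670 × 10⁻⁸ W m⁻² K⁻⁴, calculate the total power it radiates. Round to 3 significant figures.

Wien's law: T = b/λ_max = 2.898×10⁻³/2.507×10⁻⁶ = 1155.96 K.
Area A = 1.71 m².
Then P = εσAT⁴ = 0.879×5.670×10⁻⁸×1.71×(1155.96)⁴ = 1.52×10⁵ W.

P ≈ 1.52×10⁵ W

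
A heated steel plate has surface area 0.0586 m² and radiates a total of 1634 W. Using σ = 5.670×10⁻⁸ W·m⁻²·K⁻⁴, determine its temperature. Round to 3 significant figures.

T ≈ 837 K

Area A = 0.0586 m².
P = σAT⁴ ⇒ T = (P/(σA))^(1/4) = (1634/(5.670×10⁻⁸×0.0586))^(1/4) = 837 K.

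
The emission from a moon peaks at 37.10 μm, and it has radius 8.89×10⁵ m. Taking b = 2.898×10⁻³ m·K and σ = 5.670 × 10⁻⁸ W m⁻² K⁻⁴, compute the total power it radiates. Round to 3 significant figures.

Wien's law: T = b/λ_max = 2.898×10⁻³/3.710×10⁻⁵ = 78.1132 K.
Surface area A = 4πR² = 4π(8.89×10⁵ m)² = 9.93147×10¹² m².
Then P = σAT⁴ = 5.670×10⁻⁸×9.93147×10¹²×(78.1132)⁴ = 2.10×10¹³ W.

P ≈ 2.10×10¹³ W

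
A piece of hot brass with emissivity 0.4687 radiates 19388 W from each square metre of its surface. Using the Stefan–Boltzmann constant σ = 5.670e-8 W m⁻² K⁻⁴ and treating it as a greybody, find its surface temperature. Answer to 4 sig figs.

T ≈ 924.2 K

I = εσT⁴, so T = (I/εσ)^(1/4) = (19388/(0.4687×5.670×10⁻⁸))^(1/4) = 924.2 K.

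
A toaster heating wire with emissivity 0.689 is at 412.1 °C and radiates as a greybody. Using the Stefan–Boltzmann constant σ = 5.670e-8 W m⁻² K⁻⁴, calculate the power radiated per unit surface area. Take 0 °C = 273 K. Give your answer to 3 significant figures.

I ≈ 8.61×10³ W/m²

T = 412.1 °C + 273 = 685.1 K.
Stefan–Boltzmann: I = εσT⁴ = 0.689 × 5.670×10⁻⁸ × (685.1)⁴ = 8.61×10³ W/m².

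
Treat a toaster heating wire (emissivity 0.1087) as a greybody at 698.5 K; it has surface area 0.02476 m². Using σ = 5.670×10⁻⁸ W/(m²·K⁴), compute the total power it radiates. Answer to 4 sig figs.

P ≈ 36.33 W

Area A = 0.02476 m².
P = εσAT⁴ = 0.1087 × 5.670×10⁻⁸ × 0.02476 × (698.5)⁴ = 36.33 W.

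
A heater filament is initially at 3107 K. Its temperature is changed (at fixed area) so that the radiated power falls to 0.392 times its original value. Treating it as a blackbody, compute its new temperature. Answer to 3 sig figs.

T₂ ≈ 2.46×10³ K

P ∝ T⁴, so T₂/T₁ = (P₂/P₁)^(1/4) = (0.392)^(1/4) = 0.791264.
T₂ = 3107 × 0.791264 = 2.46×10³ K.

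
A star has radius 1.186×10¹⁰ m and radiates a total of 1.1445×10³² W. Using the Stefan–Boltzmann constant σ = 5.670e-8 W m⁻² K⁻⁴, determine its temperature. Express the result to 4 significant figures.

T ≈ 3.269×10⁴ K

Surface area A = 4πR² = 4π(1.186×10¹⁰ m)² = 1.76758×10²¹ m².
P = σAT⁴ ⇒ T = (P/(σA))^(1/4) = (1.1445×10³²/(5.670×10⁻⁸×1.76758×10²¹))^(1/4) = 3.269×10⁴ K.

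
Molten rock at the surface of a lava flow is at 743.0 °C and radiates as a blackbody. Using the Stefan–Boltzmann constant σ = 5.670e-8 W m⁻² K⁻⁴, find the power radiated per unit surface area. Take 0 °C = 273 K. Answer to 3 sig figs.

I ≈ 6.04×10⁴ W/m²

T = 743.0 °C + 273 = 1016.0 K.
Stefan–Boltzmann: I = σT⁴ = 5.670×10⁻⁸ × (1016.0)⁴ = 6.04×10⁴ W/m².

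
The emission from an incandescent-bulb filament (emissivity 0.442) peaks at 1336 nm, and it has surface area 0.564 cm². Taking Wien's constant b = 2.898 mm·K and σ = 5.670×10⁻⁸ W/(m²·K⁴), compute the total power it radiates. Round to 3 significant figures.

Wien's law: T = b/λ_max = 2.898×10⁻³/1.336×10⁻⁶ = 2169.16 K.
Area A = 0.564 cm² = 5.64×10⁻⁵ m².
Then P = εσAT⁴ = 0.442×5.670×10⁻⁸×5.64×10⁻⁵×(2169.16)⁴ = 31.3 W.

P ≈ 31.3 W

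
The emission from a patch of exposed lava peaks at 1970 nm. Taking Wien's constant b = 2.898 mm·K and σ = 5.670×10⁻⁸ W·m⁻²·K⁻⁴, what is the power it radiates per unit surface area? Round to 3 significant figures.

Wien's law: T = b/λ_max = 2.898×10⁻³/1.970×10⁻⁶ = 1471.07 K.
Then I = σT⁴ = 5.670×10⁻⁸×(1471.07)⁴ = 2.66×10⁵ W/m².

I ≈ 2.66×10⁵ W/m²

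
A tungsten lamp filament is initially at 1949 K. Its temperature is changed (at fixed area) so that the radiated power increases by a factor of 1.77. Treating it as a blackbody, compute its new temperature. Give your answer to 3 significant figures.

P ∝ T⁴, so T₂/T₁ = (P₂/P₁)^(1/4) = (1.77)^(1/4) = 1.15344.
T₂ = 1949 × 1.15344 = 2.25×10³ K.

T₂ ≈ 2.25×10³ K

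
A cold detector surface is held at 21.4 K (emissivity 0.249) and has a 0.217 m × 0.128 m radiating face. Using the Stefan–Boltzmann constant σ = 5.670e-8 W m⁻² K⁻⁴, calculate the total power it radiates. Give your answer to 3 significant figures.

P ≈ 8.22×10⁻⁵ W

Area A = 0.217 × 0.128 = 0.027776 m².
P = εσAT⁴ = 0.249 × 5.670×10⁻⁸ × 0.027776 × (21.4)⁴ = 8.22×10⁻⁵ W.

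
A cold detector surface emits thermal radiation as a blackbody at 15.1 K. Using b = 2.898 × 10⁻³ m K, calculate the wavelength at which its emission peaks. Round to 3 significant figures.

Wien's displacement law: λ_max = b/T = (2.898×10⁻³ m·K)/(15.1 K) = 1.919×10⁻⁴ m.
That is 0.192 mm, in the infrared range.

λ_max ≈ 0.192 mm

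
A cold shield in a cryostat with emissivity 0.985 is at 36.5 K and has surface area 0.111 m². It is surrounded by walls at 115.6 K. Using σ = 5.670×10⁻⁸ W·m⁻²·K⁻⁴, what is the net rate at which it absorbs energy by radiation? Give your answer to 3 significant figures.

Net gain ≈ 1.10 W

Area A = 0.111 m².
Net radiated power P_net = εσA(T⁴ − T₀⁴) = 0.985×5.670×10⁻⁸×0.111×(36.5⁴ − 115.6⁴).
T⁴ − T₀⁴ = 1.77489×10⁶ − 1.78579×10⁸ = -1.76804×10⁸ K⁴, so P_net = -1.10 W — negative, meaning a net gain of 1.10 W.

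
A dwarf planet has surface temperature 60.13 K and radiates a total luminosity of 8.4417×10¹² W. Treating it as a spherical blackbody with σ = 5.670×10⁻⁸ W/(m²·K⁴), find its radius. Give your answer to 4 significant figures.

R ≈ 9.520×10⁵ m

L = 4πR²σT⁴ ⇒ R = √(L/(4πσT⁴)).
σT⁴ = 0.741221 W/m², so R = √(8.4417×10¹²/(4π×0.741221)) = 9.520×10⁵ m.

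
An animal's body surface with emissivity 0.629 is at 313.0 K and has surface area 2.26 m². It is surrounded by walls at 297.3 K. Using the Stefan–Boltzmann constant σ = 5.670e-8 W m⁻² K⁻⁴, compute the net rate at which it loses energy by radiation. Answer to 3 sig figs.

Area A = 2.26 m².
Net radiated power P_net = εσA(T⁴ − T₀⁴) = 0.629×5.670×10⁻⁸×2.26×(313.0⁴ − 297.3⁴).
T⁴ − T₀⁴ = 9.59792×10⁹ − 7.81231×10⁹ = 1.78561×10⁹ K⁴, so P_net = 144 W.

Net loss ≈ 144 W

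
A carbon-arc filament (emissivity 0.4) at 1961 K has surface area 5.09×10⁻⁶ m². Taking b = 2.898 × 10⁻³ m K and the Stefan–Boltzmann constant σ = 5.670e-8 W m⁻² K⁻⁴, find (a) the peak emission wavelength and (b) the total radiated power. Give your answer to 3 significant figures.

(a) λ_max = b/T = 2.898×10⁻³/1961 = 1.478×10⁻⁶ m = 1.48 μm.
Area A = 5.09×10⁻⁶ m².
(b) P = εσAT⁴ = 0.4×5.670×10⁻⁸×5.09×10⁻⁶×(1961)⁴ = 1.71 W.

λ_max ≈ 1.48 μm; P ≈ 1.71 W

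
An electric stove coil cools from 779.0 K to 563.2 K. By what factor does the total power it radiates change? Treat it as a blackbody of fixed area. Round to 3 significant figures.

P₂/P₁ ≈ 0.273

P ∝ T⁴, so P₂/P₁ = (T₂/T₁)⁴ = (563.2/779.0)⁴ = (0.722978)⁴ = 0.273.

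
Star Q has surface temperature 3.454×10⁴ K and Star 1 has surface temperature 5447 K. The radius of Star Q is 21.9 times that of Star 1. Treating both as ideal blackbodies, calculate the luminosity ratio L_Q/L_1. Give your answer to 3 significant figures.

L ∝ R²T⁴, so L_Q/L_1 = (R_Q/R_1)²(T_Q/T_1)⁴ = (21.9)² × (3.454×10⁴/5447)⁴ = 479.61 × 1616.81 = 7.75×10⁵.

L_Q/L_1 ≈ 7.75×10⁵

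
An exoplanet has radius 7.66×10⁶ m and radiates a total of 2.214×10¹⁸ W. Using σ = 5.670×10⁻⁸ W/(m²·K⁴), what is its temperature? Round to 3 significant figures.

Surface area A = 4πR² = 4π(7.66×10⁶ m)² = 7.37339×10¹⁴ m².
P = σAT⁴ ⇒ T = (P/(σA))^(1/4) = (2.214×10¹⁸/(5.670×10⁻⁸×7.37339×10¹⁴))^(1/4) = 480 K.

T ≈ 480 K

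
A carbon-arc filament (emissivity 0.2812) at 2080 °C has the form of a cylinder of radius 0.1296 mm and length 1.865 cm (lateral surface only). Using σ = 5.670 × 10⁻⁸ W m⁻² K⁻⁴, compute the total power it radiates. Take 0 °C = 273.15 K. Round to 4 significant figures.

P ≈ 7.424 W

T = 2080 °C + 273.15 = 2353.15 K.
Lateral area A = 2πrL = 2π×1.296×10⁻⁴×0.01865 = 1.51867×10⁻⁵ m².
P = εσAT⁴ = 0.2812 × 5.670×10⁻⁸ × 1.51867×10⁻⁵ × (2353.15)⁴ = 7.424 W.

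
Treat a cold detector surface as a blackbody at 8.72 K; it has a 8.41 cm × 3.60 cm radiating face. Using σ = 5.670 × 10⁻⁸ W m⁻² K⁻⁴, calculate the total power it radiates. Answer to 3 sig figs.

Area A = 0.0841 × 0.0360 = 3.0276×10⁻³ m².
P = σAT⁴ = 5.670×10⁻⁸ × 3.0276×10⁻³ × (8.72)⁴ = 9.93×10⁻⁷ W.

P ≈ 9.93×10⁻⁷ W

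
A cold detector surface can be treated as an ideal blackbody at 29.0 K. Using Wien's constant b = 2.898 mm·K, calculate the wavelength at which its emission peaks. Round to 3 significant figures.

Wien's displacement law: λ_max = b/T = (2.898×10⁻³ m·K)/(29.0 K) = 9.993×10⁻⁵ m.
That is 99.9 μm, in the infrared range.

λ_max ≈ 99.9 μm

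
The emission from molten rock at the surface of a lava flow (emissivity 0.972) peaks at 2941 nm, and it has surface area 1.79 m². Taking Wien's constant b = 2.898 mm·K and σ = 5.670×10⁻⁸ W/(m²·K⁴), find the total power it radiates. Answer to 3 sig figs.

Wien's law: T = b/λ_max = 2.898×10⁻³/2.941×10⁻⁶ = 985.379 K.
Area A = 1.79 m².
Then P = εσAT⁴ = 0.972×5.670×10⁻⁸×1.79×(985.379)⁴ = 9.30×10⁴ W.

P ≈ 9.30×10⁴ W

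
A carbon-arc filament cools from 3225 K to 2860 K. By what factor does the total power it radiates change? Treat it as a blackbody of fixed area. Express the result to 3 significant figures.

P₂/P₁ ≈ 0.619

P ∝ T⁴, so P₂/P₁ = (T₂/T₁)⁴ = (2860/3225)⁴ = (0.886822)⁴ = 0.619.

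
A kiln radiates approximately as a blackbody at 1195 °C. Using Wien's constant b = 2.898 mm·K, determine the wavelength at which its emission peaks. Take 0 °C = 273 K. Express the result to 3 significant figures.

λ_max ≈ 1.97 μm

T = 1195 °C + 273 = 1468 K.
Wien's displacement law: λ_max = b/T = (2.898×10⁻³ m·K)/(1468 K) = 1.974×10⁻⁶ m.
That is 1.97 μm, in the infrared range.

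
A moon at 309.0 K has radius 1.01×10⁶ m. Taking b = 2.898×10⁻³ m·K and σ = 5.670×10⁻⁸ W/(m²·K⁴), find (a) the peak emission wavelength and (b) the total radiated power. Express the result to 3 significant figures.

(a) λ_max = b/T = 2.898×10⁻³/309.0 = 9.379×10⁻⁶ m = 9.38 μm.
Surface area A = 4πR² = 4π(1.01×10⁶ m)² = 1.28190×10¹³ m².
(b) P = σAT⁴ = 5.670×10⁻⁸×1.28190×10¹³×(309.0)⁴ = 6.63×10¹⁵ W.

λ_max ≈ 9.38 μm; P ≈ 6.63×10¹⁵ W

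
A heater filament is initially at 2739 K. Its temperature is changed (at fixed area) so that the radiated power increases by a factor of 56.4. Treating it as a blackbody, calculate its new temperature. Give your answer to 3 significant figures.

P ∝ T⁴, so T₂/T₁ = (P₂/P₁)^(1/4) = (56.4)^(1/4) = 2.74044.
T₂ = 2739 × 2.74044 = 7.51×10³ K.

T₂ ≈ 7.51×10³ K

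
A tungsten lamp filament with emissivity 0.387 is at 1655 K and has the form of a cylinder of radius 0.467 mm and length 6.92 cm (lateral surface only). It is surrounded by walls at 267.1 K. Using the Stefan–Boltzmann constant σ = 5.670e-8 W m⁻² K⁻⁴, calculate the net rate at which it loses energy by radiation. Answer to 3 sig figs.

Lateral area A = 2πrL = 2π×4.67×10⁻⁴×0.0692 = 2.03050×10⁻⁴ m².
Net radiated power P_net = εσA(T⁴ − T₀⁴) = 0.387×5.670×10⁻⁸×2.03050×10⁻⁴×(1655⁴ − 267.1⁴).
T⁴ − T₀⁴ = 7.50226×10¹² − 5.08974×10⁹ = 7.49717×10¹² K⁴, so P_net = 33.4 W.

Net loss ≈ 33.4 W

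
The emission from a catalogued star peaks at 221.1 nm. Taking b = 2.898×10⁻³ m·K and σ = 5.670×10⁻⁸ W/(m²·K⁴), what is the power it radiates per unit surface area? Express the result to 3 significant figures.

Wien's law: T = b/λ_max = 2.898×10⁻³/2.211×10⁻⁷ = 13107.2 K.
Then I = σT⁴ = 5.670×10⁻⁸×(13107.2)⁴ = 1.67×10⁹ W/m².

I ≈ 1.67×10⁹ W/m²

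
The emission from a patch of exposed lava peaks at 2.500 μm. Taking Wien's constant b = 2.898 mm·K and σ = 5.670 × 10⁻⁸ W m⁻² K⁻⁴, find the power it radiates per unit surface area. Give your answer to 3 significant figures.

Wien's law: T = b/λ_max = 2.898×10⁻³/2.500×10⁻⁶ = 1159.20 K.
Then I = σT⁴ = 5.670×10⁻⁸×(1159.20)⁴ = 1.02×10⁵ W/m².

I ≈ 1.02×10⁵ W/m²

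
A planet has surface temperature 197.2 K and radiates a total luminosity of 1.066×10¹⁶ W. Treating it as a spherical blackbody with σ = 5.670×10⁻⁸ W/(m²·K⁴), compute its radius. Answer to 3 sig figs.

L = 4πR²σT⁴ ⇒ R = √(L/(4πσT⁴)).
σT⁴ = 85.7454 W/m², so R = √(1.066×10¹⁶/(4π×85.7454)) = 3.15×10⁶ m.

R ≈ 3.15×10⁶ m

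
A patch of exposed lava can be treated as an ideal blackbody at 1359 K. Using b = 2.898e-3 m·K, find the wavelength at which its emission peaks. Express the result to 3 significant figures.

λ_max ≈ 2.13 μm

Wien's displacement law: λ_max = b/T = (2.898×10⁻³ m·K)/(1359 K) = 2.132×10⁻⁶ m.
That is 2.13 μm, in the infrared range.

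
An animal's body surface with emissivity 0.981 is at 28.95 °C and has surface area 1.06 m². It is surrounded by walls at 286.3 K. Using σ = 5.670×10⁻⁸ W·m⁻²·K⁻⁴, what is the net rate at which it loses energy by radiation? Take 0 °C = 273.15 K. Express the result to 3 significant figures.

Net loss ≈ 95.0 W

T = 28.95 °C + 273.15 = 302.10 K.
Area A = 1.06 m².
Net radiated power P_net = εσA(T⁴ − T₀⁴) = 0.981×5.670×10⁻⁸×1.06×(302.10⁴ − 286.3⁴).
T⁴ − T₀⁴ = 8.32919×10⁹ − 6.71870×10⁹ = 1.61049×10⁹ K⁴, so P_net = 95.0 W.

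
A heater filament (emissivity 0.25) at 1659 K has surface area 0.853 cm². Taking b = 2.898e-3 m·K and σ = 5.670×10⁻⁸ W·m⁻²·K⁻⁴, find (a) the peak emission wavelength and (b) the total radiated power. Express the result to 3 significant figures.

(a) λ_max = b/T = 2.898×10⁻³/1659 = 1.747×10⁻⁶ m = 1.75×10³ nm.
Area A = 0.853 cm² = 8.53×10⁻⁵ m².
(b) P = εσAT⁴ = 0.25×5.670×10⁻⁸×8.53×10⁻⁵×(1659)⁴ = 9.16 W.

λ_max ≈ 1.75×10³ nm; P ≈ 9.16 W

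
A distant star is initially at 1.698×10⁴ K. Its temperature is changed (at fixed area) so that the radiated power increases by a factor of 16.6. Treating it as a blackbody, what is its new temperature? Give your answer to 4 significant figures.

T₂ ≈ 3.427×10⁴ K

P ∝ T⁴, so T₂/T₁ = (P₂/P₁)^(1/4) = (16.6)^(1/4) = 2.01849.
T₂ = 1.698×10⁴ × 2.01849 = 3.427×10⁴ K.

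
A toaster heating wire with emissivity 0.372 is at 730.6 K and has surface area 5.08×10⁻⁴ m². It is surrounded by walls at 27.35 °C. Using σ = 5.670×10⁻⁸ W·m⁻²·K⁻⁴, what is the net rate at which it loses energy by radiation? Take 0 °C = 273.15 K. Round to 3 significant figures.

Net loss ≈ 2.97 W

Surroundings: T = 27.35 °C + 273.15 = 300.50 K.
Area A = 5.08×10⁻⁴ m².
Net radiated power P_net = εσA(T⁴ − T₀⁴) = 0.372×5.670×10⁻⁸×5.08×10⁻⁴×(730.6⁴ − 300.50⁴).
T⁴ − T₀⁴ = 2.84917×10¹¹ − 8.15414×10⁹ = 2.76763×10¹¹ K⁴, so P_net = 2.97 W.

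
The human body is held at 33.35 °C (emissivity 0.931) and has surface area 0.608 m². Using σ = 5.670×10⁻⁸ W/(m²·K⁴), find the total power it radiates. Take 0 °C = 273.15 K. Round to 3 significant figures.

T = 33.35 °C + 273.15 = 306.50 K.
Area A = 0.608 m².
P = εσAT⁴ = 0.931 × 5.670×10⁻⁸ × 0.608 × (306.50)⁴ = 283 W.

P ≈ 283 W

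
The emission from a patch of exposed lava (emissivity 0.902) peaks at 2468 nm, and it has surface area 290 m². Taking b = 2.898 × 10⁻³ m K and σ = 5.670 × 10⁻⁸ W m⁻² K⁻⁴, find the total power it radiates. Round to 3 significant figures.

Wien's law: T = b/λ_max = 2.898×10⁻³/2.468×10⁻⁶ = 1174.23 K.
Area A = 290 m².
Then P = εσAT⁴ = 0.902×5.670×10⁻⁸×290×(1174.23)⁴ = 2.82×10⁷ W.

P ≈ 2.82×10⁷ W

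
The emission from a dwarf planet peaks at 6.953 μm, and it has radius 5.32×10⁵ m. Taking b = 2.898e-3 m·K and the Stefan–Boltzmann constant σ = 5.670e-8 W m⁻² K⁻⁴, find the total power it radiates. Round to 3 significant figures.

Wien's law: T = b/λ_max = 2.898×10⁻³/6.953×10⁻⁶ = 416.799 K.
Surface area A = 4πR² = 4π(5.32×10⁵ m)² = 3.55658×10¹² m².
Then P = σAT⁴ = 5.670×10⁻⁸×3.55658×10¹²×(416.799)⁴ = 6.09×10¹⁵ W.

P ≈ 6.09×10¹⁵ W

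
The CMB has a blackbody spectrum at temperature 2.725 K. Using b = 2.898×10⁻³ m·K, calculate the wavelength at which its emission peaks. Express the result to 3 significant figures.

λ_max ≈ 1.06×10⁻³ m

Wien's displacement law: λ_max = b/T = (2.898×10⁻³ m·K)/(2.725 K) = 1.063×10⁻³ m.
That is 1.06×10⁻³ m, in the microwave range.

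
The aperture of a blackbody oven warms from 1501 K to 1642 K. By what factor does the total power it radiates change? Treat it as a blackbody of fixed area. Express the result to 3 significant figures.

P ∝ T⁴, so P₂/P₁ = (T₂/T₁)⁴ = (1642/1501)⁴ = (1.09394)⁴ = 1.43.

P₂/P₁ ≈ 1.43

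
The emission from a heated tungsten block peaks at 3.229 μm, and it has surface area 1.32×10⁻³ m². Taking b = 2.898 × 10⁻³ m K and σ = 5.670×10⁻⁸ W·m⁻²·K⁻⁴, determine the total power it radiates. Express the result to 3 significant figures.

Wien's law: T = b/λ_max = 2.898×10⁻³/3.229×10⁻⁶ = 897.491 K.
Area A = 1.32×10⁻³ m².
Then P = σAT⁴ = 5.670×10⁻⁸×1.32×10⁻³×(897.491)⁴ = 48.6 W.

P ≈ 48.6 W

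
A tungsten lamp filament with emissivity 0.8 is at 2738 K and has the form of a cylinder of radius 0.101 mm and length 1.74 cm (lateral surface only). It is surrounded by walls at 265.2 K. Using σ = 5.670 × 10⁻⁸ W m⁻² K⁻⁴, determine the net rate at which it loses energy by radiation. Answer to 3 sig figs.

Net loss ≈ 28.1 W

Lateral area A = 2πrL = 2π×1.01×10⁻⁴×0.0174 = 1.10421×10⁻⁵ m².
Net radiated power P_net = εσA(T⁴ − T₀⁴) = 0.8×5.670×10⁻⁸×1.10421×10⁻⁵×(2738⁴ − 265.2⁴).
T⁴ − T₀⁴ = 5.61997×10¹³ − 4.94646×10⁹ = 5.61948×10¹³ K⁴, so P_net = 28.1 W.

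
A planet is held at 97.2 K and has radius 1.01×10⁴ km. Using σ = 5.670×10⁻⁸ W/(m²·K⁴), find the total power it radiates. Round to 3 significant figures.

P ≈ 6.49×10¹⁵ W

Surface area A = 4πR² = 4π(1.01×10⁷ m)² = 1.28190×10¹⁵ m².
P = σAT⁴ = 5.670×10⁻⁸ × 1.28190×10¹⁵ × (97.2)⁴ = 6.49×10¹⁵ W.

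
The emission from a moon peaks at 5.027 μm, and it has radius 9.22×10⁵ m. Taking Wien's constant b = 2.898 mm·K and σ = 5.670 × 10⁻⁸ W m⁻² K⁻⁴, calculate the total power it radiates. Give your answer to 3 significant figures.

P ≈ 6.69×10¹⁶ W

Wien's law: T = b/λ_max = 2.898×10⁻³/5.027×10⁻⁶ = 576.487 K.
Surface area A = 4πR² = 4π(9.22×10⁵ m)² = 1.06825×10¹³ m².
Then P = σAT⁴ = 5.670×10⁻⁸×1.06825×10¹³×(576.487)⁴ = 6.69×10¹⁶ W.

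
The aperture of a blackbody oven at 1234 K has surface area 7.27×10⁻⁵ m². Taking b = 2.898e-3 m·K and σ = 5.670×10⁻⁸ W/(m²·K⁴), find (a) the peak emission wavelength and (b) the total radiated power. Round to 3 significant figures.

λ_max ≈ 2.35 μm; P ≈ 9.56 W

(a) λ_max = b/T = 2.898×10⁻³/1234 = 2.348×10⁻⁶ m = 2.35 μm.
Area A = 7.27×10⁻⁵ m².
(b) P = σAT⁴ = 5.670×10⁻⁸×7.27×10⁻⁵×(1234)⁴ = 9.56 W.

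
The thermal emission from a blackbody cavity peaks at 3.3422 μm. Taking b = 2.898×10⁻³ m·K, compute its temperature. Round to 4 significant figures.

T ≈ 867.1 K

Wien's law gives T = b/λ_max = (2.898×10⁻³ m·K)/(3.3422×10⁻⁶ m) = 867.1 K.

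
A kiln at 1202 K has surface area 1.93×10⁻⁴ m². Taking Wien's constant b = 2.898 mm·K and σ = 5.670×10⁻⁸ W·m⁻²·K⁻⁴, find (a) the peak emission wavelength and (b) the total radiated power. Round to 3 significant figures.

(a) λ_max = b/T = 2.898×10⁻³/1202 = 2.411×10⁻⁶ m = 2.41×10³ nm.
Area A = 1.93×10⁻⁴ m².
(b) P = σAT⁴ = 5.670×10⁻⁸×1.93×10⁻⁴×(1202)⁴ = 22.8 W.

λ_max ≈ 2.41×10³ nm; P ≈ 22.8 W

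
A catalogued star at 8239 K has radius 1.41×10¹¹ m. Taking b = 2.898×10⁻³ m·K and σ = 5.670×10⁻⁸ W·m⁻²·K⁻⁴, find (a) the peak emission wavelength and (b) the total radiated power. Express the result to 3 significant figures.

(a) λ_max = b/T = 2.898×10⁻³/8239 = 3.517×10⁻⁷ m = 0.352 μm.
Surface area A = 4πR² = 4π(1.41×10¹¹ m)² = 2.49832×10²³ m².
(b) P = σAT⁴ = 5.670×10⁻⁸×2.49832×10²³×(8239)⁴ = 6.53×10³¹ W.

λ_max ≈ 0.352 μm; P ≈ 6.53×10³¹ W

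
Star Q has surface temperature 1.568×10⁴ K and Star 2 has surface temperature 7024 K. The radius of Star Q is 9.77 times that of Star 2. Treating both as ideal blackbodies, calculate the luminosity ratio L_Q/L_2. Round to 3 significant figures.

L ∝ R²T⁴, so L_Q/L_2 = (R_Q/R_2)²(T_Q/T_2)⁴ = (9.77)² × (1.568×10⁴/7024)⁴ = 95.4529 × 24.8340 = 2.37×10³.

L_Q/L_2 ≈ 2.37×10³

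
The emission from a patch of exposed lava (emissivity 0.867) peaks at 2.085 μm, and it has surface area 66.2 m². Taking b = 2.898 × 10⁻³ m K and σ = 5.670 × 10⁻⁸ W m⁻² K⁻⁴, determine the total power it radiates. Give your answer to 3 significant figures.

P ≈ 1.21×10⁷ W

Wien's law: T = b/λ_max = 2.898×10⁻³/2.085×10⁻⁶ = 1389.93 K.
Area A = 66.2 m².
Then P = εσAT⁴ = 0.867×5.670×10⁻⁸×66.2×(1389.93)⁴ = 1.21×10⁷ W.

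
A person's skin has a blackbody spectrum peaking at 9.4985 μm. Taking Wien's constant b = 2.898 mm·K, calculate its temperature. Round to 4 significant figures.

Wien's law gives T = b/λ_max = (2.898×10⁻³ m·K)/(9.4985×10⁻⁶ m) = 305.1 K.

T ≈ 305.1 K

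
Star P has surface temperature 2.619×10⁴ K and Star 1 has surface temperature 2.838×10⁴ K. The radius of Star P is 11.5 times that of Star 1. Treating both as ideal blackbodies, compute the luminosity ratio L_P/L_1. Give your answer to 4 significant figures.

L ∝ R²T⁴, so L_P/L_1 = (R_P/R_1)²(T_P/T_1)⁴ = (11.5)² × (2.619×10⁴/2.838×10⁴)⁴ = 132.25 × 0.725258 = 95.92.

L_P/L_1 ≈ 95.92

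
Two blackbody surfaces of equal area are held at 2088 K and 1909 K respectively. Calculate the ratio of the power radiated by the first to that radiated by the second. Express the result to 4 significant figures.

With equal areas, P₁/P₂ = (T₁/T₂)⁴ = (2088/1909)⁴ = 1.431.

P₁/P₂ ≈ 1.431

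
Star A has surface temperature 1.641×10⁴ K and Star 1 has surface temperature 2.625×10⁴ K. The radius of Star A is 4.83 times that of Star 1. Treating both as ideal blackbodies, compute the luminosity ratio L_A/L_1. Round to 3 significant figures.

L ∝ R²T⁴, so L_A/L_1 = (R_A/R_1)²(T_A/T_1)⁴ = (4.83)² × (1.641×10⁴/2.625×10⁴)⁴ = 23.3289 × 0.152727 = 3.56.

L_A/L_1 ≈ 3.56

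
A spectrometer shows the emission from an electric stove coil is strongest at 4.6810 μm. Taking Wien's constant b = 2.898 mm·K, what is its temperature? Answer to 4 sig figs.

T ≈ 619.1 K

Wien's law gives T = b/λ_max = (2.898×10⁻³ m·K)/(4.6810×10⁻⁶ m) = 619.1 K.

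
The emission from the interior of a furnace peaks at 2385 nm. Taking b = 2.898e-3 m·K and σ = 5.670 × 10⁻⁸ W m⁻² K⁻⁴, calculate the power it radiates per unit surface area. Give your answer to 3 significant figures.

I ≈ 1.24×10⁵ W/m²

Wien's law: T = b/λ_max = 2.898×10⁻³/2.385×10⁻⁶ = 1215.09 K.
Then I = σT⁴ = 5.670×10⁻⁸×(1215.09)⁴ = 1.24×10⁵ W/m².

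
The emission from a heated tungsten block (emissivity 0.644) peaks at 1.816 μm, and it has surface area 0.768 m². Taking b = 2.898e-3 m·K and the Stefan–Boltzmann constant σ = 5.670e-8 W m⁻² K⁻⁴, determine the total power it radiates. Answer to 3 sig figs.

Wien's law: T = b/λ_max = 2.898×10⁻³/1.816×10⁻⁶ = 1595.81 K.
Area A = 0.768 m².
Then P = εσAT⁴ = 0.644×5.670×10⁻⁸×0.768×(1595.81)⁴ = 1.82×10⁵ W.

P ≈ 1.82×10⁵ W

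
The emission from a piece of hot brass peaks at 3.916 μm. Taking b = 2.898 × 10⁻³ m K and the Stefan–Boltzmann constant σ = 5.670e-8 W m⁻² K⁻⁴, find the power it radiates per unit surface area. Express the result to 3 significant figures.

I ≈ 1.70×10⁴ W/m²

Wien's law: T = b/λ_max = 2.898×10⁻³/3.916×10⁻⁶ = 740.041 K.
Then I = σT⁴ = 5.670×10⁻⁸×(740.041)⁴ = 1.70×10⁴ W/m².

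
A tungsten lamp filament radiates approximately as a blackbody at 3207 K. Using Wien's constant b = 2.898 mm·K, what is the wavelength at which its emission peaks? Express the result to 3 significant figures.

Wien's displacement law: λ_max = b/T = (2.898×10⁻³ m·K)/(3207 K) = 9.036×10⁻⁷ m.
That is 904 nm, in the infrared range.

λ_max ≈ 904 nm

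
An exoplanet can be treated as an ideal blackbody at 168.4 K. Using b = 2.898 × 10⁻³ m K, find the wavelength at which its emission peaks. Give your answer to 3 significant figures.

Wien's displacement law: λ_max = b/T = (2.898×10⁻³ m·K)/(168.4 K) = 1.721×10⁻⁵ m.
That is 17.2 μm, in the infrared range.

λ_max ≈ 17.2 μm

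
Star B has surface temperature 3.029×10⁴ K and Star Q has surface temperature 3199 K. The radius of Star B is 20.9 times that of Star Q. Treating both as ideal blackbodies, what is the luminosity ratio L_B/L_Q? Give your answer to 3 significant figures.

L_B/L_Q ≈ 3.51×10⁶

L ∝ R²T⁴, so L_B/L_Q = (R_B/R_Q)²(T_B/T_Q)⁴ = (20.9)² × (3.029×10⁴/3199)⁴ = 436.81 × 8037.85 = 3.51×10⁶.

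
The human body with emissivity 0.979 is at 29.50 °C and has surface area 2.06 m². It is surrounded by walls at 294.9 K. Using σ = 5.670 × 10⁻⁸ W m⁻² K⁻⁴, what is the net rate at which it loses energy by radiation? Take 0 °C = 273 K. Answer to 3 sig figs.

Net loss ≈ 92.7 W

T = 29.50 °C + 273 = 302.50 K.
Area A = 2.06 m².
Net radiated power P_net = εσA(T⁴ − T₀⁴) = 0.979×5.670×10⁻⁸×2.06×(302.50⁴ − 294.9⁴).
T⁴ − T₀⁴ = 8.37339×10⁹ − 7.56309×10⁹ = 8.10300×10⁸ K⁴, so P_net = 92.7 W.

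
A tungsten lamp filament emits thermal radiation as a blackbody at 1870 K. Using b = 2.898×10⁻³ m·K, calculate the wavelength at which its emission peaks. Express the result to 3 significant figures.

λ_max ≈ 1.55 μm

Wien's displacement law: λ_max = b/T = (2.898×10⁻³ m·K)/(1870 K) = 1.550×10⁻⁶ m.
That is 1.55 μm, in the infrared range.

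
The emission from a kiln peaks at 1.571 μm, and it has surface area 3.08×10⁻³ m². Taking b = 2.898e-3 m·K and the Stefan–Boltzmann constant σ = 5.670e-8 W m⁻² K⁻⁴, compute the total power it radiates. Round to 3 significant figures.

P ≈ 2.02×10³ W

Wien's law: T = b/λ_max = 2.898×10⁻³/1.571×10⁻⁶ = 1844.68 K.
Area A = 3.08×10⁻³ m².
Then P = σAT⁴ = 5.670×10⁻⁸×3.08×10⁻³×(1844.68)⁴ = 2.02×10³ W.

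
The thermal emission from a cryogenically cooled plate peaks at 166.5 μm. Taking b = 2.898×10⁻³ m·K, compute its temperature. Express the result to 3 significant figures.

Wien's law gives T = b/λ_max = (2.898×10⁻³ m·K)/(1.665×10⁻⁴ m) = 17.4 K.

T ≈ 17.4 K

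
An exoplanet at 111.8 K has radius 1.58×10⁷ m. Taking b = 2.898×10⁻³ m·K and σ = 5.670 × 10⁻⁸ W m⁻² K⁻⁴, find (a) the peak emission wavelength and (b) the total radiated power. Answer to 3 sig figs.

λ_max ≈ 25.9 μm; P ≈ 2.78×10¹⁶ W

(a) λ_max = b/T = 2.898×10⁻³/111.8 = 2.592×10⁻⁵ m = 25.9 μm.
Surface area A = 4πR² = 4π(1.58×10⁷ m)² = 3.13707×10¹⁵ m².
(b) P = σAT⁴ = 5.670×10⁻⁸×3.13707×10¹⁵×(111.8)⁴ = 2.78×10¹⁶ W.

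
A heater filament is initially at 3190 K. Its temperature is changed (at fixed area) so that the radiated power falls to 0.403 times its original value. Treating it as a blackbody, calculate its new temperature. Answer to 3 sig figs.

P ∝ T⁴, so T₂/T₁ = (P₂/P₁)^(1/4) = (0.403)^(1/4) = 0.796758.
T₂ = 3190 × 0.796758 = 2.54×10³ K.

T₂ ≈ 2.54×10³ K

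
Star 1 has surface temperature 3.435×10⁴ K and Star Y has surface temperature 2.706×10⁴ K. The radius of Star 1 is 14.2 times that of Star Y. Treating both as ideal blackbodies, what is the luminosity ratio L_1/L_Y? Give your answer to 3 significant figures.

L_1/L_Y ≈ 524

L ∝ R²T⁴, so L_1/L_Y = (R_1/R_Y)²(T_1/T_Y)⁴ = (14.2)² × (3.435×10⁴/2.706×10⁴)⁴ = 201.64 × 2.59654 = 524.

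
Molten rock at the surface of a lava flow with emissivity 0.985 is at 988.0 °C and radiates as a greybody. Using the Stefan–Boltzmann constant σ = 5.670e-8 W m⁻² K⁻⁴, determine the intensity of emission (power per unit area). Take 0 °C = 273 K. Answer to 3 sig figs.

T = 988.0 °C + 273 = 1261.0 K.
Stefan–Boltzmann: I = εσT⁴ = 0.985 × 5.670×10⁻⁸ × (1261.0)⁴ = 1.41×10⁵ W/m².

I ≈ 1.41×10⁵ W/m²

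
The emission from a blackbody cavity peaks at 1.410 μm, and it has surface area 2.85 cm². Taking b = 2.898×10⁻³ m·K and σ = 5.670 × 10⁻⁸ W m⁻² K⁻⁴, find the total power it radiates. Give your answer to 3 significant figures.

P ≈ 288 W

Wien's law: T = b/λ_max = 2.898×10⁻³/1.410×10⁻⁶ = 2055.32 K.
Area A = 2.85 cm² = 2.85×10⁻⁴ m².
Then P = σAT⁴ = 5.670×10⁻⁸×2.85×10⁻⁴×(2055.32)⁴ = 288 W.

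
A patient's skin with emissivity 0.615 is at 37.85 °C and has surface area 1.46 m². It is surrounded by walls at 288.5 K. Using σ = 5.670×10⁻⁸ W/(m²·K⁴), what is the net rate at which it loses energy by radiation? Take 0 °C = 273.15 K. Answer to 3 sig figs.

Net loss ≈ 124 W

T = 37.85 °C + 273.15 = 311.00 K.
Area A = 1.46 m².
Net radiated power P_net = εσA(T⁴ − T₀⁴) = 0.615×5.670×10⁻⁸×1.46×(311.00⁴ − 288.5⁴).
T⁴ − T₀⁴ = 9.35495×10⁹ − 6.92761×10⁹ = 2.42734×10⁹ K⁴, so P_net = 124 W.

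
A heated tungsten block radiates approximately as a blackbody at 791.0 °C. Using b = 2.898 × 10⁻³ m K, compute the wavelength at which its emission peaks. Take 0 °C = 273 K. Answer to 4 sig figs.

T = 791.0 °C + 273 = 1064.0 K.
Wien's displacement law: λ_max = b/T = (2.898×10⁻³ m·K)/(1064.0 K) = 2.7237×10⁻⁶ m.
That is 2.724 μm, in the infrared range.

λ_max ≈ 2.724 μm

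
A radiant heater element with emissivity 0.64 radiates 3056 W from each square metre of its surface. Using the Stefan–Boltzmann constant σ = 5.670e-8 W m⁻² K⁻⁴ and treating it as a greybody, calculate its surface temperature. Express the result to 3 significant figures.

T ≈ 539 K

I = εσT⁴, so T = (I/εσ)^(1/4) = (3056/(0.64×5.670×10⁻⁸))^(1/4) = 539 K.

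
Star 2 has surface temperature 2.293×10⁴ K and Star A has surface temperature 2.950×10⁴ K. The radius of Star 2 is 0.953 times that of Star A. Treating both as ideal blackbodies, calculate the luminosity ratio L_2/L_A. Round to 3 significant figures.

L_2/L_A ≈ 0.332

L ∝ R²T⁴, so L_2/L_A = (R_2/R_A)²(T_2/T_A)⁴ = (0.953)² × (2.293×10⁴/2.950×10⁴)⁴ = 0.908209 × 0.365030 = 0.332.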